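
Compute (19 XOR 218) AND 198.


Step 1: 19 ^ 218 = 201
Step 2: 201 & 198 = 192

192


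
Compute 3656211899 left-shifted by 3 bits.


0b11011001111011010101110110111011 << 3 = 0b11011001111011010101110110111011000 = 29249695192

29249695192


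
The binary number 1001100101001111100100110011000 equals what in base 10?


1001100101001111100100110011000 in decimal = 1286064536

1286064536


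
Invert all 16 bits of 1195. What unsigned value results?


1195 ^ 65535 = 64340

64340


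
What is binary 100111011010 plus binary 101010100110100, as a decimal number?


100111011010 + 101010100110100 = 101111100001110 = 24334

24334


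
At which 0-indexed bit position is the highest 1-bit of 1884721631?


0b1110000010101101001000111011111. Highest set bit at position 30

30


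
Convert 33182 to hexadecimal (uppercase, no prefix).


33182 = 819E hex

819E


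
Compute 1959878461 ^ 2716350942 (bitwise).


0b1110100110100010101111100111101 ^ 0b10100001111010000011100111011110 = 0b11010101001110010110011011100011 = 3577308899

3577308899


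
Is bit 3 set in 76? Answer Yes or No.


0b1001100, bit 3 = 1. Yes

Yes


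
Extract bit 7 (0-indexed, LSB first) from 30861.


0b111100010001101, position 7 = 1

1


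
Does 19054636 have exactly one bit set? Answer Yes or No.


0b1001000101100000000101100. Multiple bits set => No

No


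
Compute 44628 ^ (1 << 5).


44628 ^ (1 << 5) = 44628 ^ 32 = 44660

44660


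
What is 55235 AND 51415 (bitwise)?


0b1101011111000011 & 0b1100100011010111 = 0b1100000011000011 = 49347

49347


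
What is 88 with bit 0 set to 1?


88 | (1 << 0) = 88 | 1 = 89

89


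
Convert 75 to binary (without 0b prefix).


75 = 1001011 in binary

1001011


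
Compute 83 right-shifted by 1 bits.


0b1010011 >> 1 = 0b101001 = 41

41


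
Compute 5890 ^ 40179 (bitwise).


0b1011100000010 ^ 0b1001110011110011 = 0b1000101111110001 = 35825

35825


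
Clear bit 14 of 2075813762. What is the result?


2075813762 & ~(1 << 14) = 2075797378

2075797378


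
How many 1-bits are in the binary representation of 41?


0b101001 has 3 set bits

3


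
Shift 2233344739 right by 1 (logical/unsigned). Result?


0b10000101000111100010001011100011 >> 1 = 0b1000010100011110001000101110001 = 1116672369

1116672369


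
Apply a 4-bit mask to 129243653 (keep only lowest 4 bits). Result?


129243653 & 15 = 5

5


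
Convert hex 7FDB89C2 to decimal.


7FDB89C2 hex = 2145094082 decimal

2145094082


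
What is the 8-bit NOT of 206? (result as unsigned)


~0b11001110 = 0b110001 = 49 (8-bit unsigned)

49


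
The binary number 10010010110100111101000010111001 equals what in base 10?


10010010110100111101000010111001 in decimal = 2463355065

2463355065


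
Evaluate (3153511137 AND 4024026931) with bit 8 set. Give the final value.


Step 1: 3153511137 & 4024026931 = 2882585121
Step 2: 2882585121 | (1 << 8) = 2882585121 | 256 = 2882585377

2882585377


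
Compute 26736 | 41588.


0b110100001110000 | 0b1010001001110100 = 0b1110101001110100 = 60020

60020


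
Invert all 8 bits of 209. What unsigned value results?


209 ^ 255 = 46

46


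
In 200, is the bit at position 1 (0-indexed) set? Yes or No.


0b11001000, bit 1 = 0. No

No


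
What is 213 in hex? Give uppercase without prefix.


213 = D5 hex

D5


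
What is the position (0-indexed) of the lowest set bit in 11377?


0b10110001110001. Lowest set bit at position 0

0


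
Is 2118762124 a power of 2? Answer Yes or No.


0b1111110010010011011111010001100. Multiple bits set => No

No


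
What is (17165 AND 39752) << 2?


Step 1: 17165 & 39752 = 776
Step 2: 776 << 2 = 3104

3104


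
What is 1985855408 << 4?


0b1110110010111011011111110110000 << 4 = 0b11101100101110110111111101100000000 = 31773686528

31773686528


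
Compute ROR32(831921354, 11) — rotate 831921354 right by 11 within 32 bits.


Rotate 0b110001100101100001110011001010 right by 11 (32-bit) = 0b10011001010001100011001011000011 = 2571514563

2571514563


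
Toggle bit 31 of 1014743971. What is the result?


1014743971 ^ (1 << 31) = 1014743971 ^ 2147483648 = 3162227619

3162227619


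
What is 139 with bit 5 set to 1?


139 | (1 << 5) = 139 | 32 = 171

171


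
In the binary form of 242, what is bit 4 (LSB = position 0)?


0b11110010, position 4 = 1

1


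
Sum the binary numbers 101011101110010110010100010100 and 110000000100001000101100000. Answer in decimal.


101011101110010110010100010100 + 110000000100001000101100000 = 110001101110110111011001110100 = 834369140

834369140


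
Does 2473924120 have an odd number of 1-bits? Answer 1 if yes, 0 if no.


0b10010011011101010001011000011000 has 14 ones => parity 0

0


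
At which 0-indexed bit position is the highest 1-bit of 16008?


0b11111010001000. Highest set bit at position 13

13


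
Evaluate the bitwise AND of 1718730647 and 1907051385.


0b1100110011100011011111110010111 & 0b1110001101010110100101101111001 = 0b1100000001000010000101100010001 = 1612778257

1612778257


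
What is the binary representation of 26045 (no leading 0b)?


26045 = 110010110111101 in binary

110010110111101


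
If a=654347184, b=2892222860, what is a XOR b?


654347184 ^ 2892222860 = 2338544188

2338544188


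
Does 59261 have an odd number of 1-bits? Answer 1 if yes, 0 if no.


0b1110011101111101 has 12 ones => parity 0

0


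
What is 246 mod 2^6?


246 & 63 = 54

54


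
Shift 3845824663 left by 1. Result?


0b11100101001110101010000010010111 << 1 = 0b111001010011101010100000100101110 = 7691649326

7691649326


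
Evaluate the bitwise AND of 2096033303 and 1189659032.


0b1111100111011101110111000010111 & 0b1000110111010001100000110011000 = 0b1000100111010001100000000010000 = 1156104208

1156104208


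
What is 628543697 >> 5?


0b100101011101101101000011010001 >> 5 = 0b1001010111011011010000110 = 19641990

19641990


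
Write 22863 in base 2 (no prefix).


22863 = 101100101001111 in binary

101100101001111


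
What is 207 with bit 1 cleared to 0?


207 & ~(1 << 1) = 205

205


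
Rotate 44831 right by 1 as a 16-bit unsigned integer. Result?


Rotate 0b1010111100011111 right by 1 (16-bit) = 0b1101011110001111 = 55183

55183


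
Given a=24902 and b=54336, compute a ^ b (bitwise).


24902 ^ 54336 = 46342

46342


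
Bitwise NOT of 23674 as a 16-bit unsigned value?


~0b101110001111010 = 0b1010001110000101 = 41861 (16-bit unsigned)

41861


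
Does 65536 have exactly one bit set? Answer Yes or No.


0b10000000000000000. Only one bit set => Yes

Yes


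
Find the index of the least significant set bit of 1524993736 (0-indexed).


0b1011010111001011000111011001000. Lowest set bit at position 3

3


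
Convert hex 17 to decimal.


17 hex = 23 decimal

23


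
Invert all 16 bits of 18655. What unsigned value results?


18655 ^ 65535 = 46880

46880


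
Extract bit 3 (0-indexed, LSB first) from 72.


0b1001000, position 3 = 1

1


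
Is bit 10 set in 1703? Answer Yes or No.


0b11010100111, bit 10 = 1. Yes

Yes


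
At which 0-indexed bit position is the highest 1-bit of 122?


0b1111010. Highest set bit at position 6

6


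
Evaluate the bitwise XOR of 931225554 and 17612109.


0b110111100000010101111111010010 ^ 0b1000011001011110101001101 = 0b110110100011011110001010011111 = 915268255

915268255


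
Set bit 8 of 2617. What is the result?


2617 | (1 << 8) = 2617 | 256 = 2873

2873


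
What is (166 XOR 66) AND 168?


Step 1: 166 ^ 66 = 228
Step 2: 228 & 168 = 160

160


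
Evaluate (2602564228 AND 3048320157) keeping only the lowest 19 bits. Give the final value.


Step 1: 2602564228 & 3048320157 = 2433853572
Step 2: 2433853572 & 524287 = 108676

108676


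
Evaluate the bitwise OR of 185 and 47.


0b10111001 | 0b101111 = 0b10111111 = 191

191


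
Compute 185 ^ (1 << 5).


185 ^ (1 << 5) = 185 ^ 32 = 153

153


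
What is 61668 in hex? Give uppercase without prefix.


61668 = F0E4 hex

F0E4


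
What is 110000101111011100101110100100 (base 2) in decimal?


110000101111011100101110100100 in decimal = 817744804

817744804


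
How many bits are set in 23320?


0b101101100011000 has 7 set bits

7


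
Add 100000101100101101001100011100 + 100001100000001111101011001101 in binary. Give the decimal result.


100000101100101101001100011100 + 100001100000001111101011001101 = 1000010001100111100110111101001 = 1110691305

1110691305


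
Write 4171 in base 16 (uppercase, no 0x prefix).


4171 = 104B hex

104B


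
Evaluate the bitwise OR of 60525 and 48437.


0b1110110001101101 | 0b1011110100110101 = 0b1111110101111101 = 64893

64893


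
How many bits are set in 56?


0b111000 has 3 set bits

3


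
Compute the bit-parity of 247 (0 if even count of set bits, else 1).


0b11110111 has 7 ones => parity 1

1


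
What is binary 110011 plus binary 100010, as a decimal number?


110011 + 100010 = 1010101 = 85

85


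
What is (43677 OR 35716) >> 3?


Step 1: 43677 | 35716 = 43933
Step 2: 43933 >> 3 = 5491

5491


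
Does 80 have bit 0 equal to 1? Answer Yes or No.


0b1010000, bit 0 = 0. No

No


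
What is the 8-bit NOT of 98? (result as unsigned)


~0b1100010 = 0b10011101 = 157 (8-bit unsigned)

157


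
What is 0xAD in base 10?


AD hex = 173 decimal

173


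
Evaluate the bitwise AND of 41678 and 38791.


0b1010001011001110 & 0b1001011110000111 = 0b1000001010000110 = 33414

33414


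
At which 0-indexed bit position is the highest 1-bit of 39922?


0b1001101111110010. Highest set bit at position 15

15


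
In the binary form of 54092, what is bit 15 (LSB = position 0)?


0b1101001101001100, position 15 = 1

1


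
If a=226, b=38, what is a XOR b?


226 ^ 38 = 196

196


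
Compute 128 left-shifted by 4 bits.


0b10000000 << 4 = 0b100000000000 = 2048

2048


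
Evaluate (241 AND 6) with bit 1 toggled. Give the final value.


Step 1: 241 & 6 = 0
Step 2: 0 ^ (1 << 1) = 0 ^ 2 = 2

2


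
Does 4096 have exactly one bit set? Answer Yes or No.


0b1000000000000. Only one bit set => Yes

Yes


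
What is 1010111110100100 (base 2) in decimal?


1010111110100100 in decimal = 44964

44964


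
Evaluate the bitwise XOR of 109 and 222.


0b1101101 ^ 0b11011110 = 0b10110011 = 179

179


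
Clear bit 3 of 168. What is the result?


168 & ~(1 << 3) = 160

160


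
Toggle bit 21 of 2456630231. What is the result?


2456630231 ^ (1 << 21) = 2456630231 ^ 2097152 = 2454533079

2454533079


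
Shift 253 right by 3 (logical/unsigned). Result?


0b11111101 >> 3 = 0b11111 = 31

31


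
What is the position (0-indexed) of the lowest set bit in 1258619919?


0b1001011000001010000010000001111. Lowest set bit at position 0

0


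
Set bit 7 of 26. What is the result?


26 | (1 << 7) = 26 | 128 = 154

154


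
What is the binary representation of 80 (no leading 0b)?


80 = 1010000 in binary

1010000


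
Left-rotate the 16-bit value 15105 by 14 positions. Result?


Rotate 0b11101100000001 left by 14 (16-bit) = 0b100111011000000 = 20160

20160


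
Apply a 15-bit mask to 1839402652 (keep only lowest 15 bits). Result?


1839402652 & 32767 = 3740

3740


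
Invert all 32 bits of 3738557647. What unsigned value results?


3738557647 ^ 4294967295 = 556409648

556409648


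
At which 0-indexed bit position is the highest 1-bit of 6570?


0b1100110101010. Highest set bit at position 12

12


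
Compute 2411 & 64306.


0b100101101011 & 0b1111101100110010 = 0b100100100010 = 2338

2338


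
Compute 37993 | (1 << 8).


37993 | (1 << 8) = 37993 | 256 = 38249

38249


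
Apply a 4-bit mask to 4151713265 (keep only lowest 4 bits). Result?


4151713265 & 15 = 1

1


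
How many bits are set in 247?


0b11110111 has 7 set bits

7


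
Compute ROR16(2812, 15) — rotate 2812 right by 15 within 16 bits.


Rotate 0b101011111100 right by 15 (16-bit) = 0b1010111111000 = 5624

5624


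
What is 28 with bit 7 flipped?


28 ^ (1 << 7) = 28 ^ 128 = 156

156


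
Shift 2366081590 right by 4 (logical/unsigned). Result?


0b10001101000001111000101000110110 >> 4 = 0b1000110100000111100010100011 = 147880099

147880099


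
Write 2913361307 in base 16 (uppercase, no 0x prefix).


2913361307 = ADA65D9B hex

ADA65D9B


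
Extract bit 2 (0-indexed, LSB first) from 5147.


0b1010000011011, position 2 = 0

0


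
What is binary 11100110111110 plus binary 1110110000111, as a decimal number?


11100110111110 + 1110110000111 = 101011101000101 = 22341

22341


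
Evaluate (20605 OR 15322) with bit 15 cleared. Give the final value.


Step 1: 20605 | 15322 = 31743
Step 2: 31743 & ~(1 << 15) = 31743

31743


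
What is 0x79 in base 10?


79 hex = 121 decimal

121


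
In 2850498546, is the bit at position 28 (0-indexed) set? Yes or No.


0b10101001111001110010011111110010, bit 28 = 0. No

No


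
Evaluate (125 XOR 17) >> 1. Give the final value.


Step 1: 125 ^ 17 = 108
Step 2: 108 >> 1 = 54

54


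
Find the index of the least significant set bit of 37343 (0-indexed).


0b1001000111011111. Lowest set bit at position 0

0


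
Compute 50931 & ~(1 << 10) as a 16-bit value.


50931 & ~(1 << 10) = 49907

49907


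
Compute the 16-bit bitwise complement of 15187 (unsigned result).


~0b11101101010011 = 0b1100010010101100 = 50348 (16-bit unsigned)

50348


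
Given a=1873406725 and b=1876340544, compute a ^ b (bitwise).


1873406725 ^ 1876340544 = 8340549

8340549


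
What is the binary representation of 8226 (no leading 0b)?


8226 = 10000000100010 in binary

10000000100010


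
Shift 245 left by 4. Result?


0b11110101 << 4 = 0b111101010000 = 3920

3920


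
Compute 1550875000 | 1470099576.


0b1011100011100000111100101111000 | 0b1010111100111111111000001111000 = 0b1011111111111111111100101111000 = 1610611064

1610611064


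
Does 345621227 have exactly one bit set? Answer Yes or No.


0b10100100110011100001011101011. Multiple bits set => No

No


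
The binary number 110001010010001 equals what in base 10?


110001010010001 in decimal = 25233

25233


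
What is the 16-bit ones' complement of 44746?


44746 ^ 65535 = 20789

20789


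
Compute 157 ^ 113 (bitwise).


0b10011101 ^ 0b1110001 = 0b11101100 = 236

236


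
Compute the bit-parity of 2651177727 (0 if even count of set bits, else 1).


0b10011110000001011100001011111111 has 18 ones => parity 0

0


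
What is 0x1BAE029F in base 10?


1BAE029F hex = 464388767 decimal

464388767


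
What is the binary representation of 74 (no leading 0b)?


74 = 1001010 in binary

1001010


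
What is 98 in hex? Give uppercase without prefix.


98 = 62 hex

62


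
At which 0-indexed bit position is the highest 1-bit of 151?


0b10010111. Highest set bit at position 7

7


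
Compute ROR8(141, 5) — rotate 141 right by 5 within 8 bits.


Rotate 0b10001101 right by 5 (8-bit) = 0b1101100 = 108

108


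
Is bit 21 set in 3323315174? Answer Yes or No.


0b11000110000101011100001111100110, bit 21 = 0. No

No


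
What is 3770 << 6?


0b111010111010 << 6 = 0b111010111010000000 = 241280

241280


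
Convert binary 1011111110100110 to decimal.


1011111110100110 in decimal = 49062

49062


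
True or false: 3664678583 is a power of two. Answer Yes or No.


0b11011010011011101000111010110111. Multiple bits set => No

No


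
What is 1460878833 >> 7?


0b1010111000100110011110111110001 >> 7 = 0b101011100010011001111011 = 11413115

11413115


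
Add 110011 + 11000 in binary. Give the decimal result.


110011 + 11000 = 1001011 = 75

75


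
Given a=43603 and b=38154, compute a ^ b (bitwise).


43603 ^ 38154 = 16217

16217


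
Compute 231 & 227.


0b11100111 & 0b11100011 = 0b11100011 = 227

227


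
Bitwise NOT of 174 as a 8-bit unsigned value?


~0b10101110 = 0b1010001 = 81 (8-bit unsigned)

81


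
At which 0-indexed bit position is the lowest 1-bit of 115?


0b1110011. Lowest set bit at position 0

0


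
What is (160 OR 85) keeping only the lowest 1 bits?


Step 1: 160 | 85 = 245
Step 2: 245 & 1 = 1

1


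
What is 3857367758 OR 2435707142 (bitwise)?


0b11100101111010101100001011001110 | 0b10010001001011011111000100000110 = 0b11110101111011111111001111001110 = 4126143438

4126143438


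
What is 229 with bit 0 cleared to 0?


229 & ~(1 << 0) = 228

228


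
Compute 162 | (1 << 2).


162 | (1 << 2) = 162 | 4 = 166

166


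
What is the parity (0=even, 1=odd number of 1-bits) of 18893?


0b100100111001101 has 8 ones => parity 0

0


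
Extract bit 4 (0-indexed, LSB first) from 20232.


0b100111100001000, position 4 = 0

0


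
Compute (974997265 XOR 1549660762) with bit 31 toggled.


Step 1: 974997265 ^ 1549660762 = 1715516747
Step 2: 1715516747 ^ (1 << 31) = 1715516747 ^ 2147483648 = 3863000395

3863000395


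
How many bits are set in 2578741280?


0b10011001101101000111100000100000 has 13 set bits

13


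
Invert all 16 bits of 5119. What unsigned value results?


5119 ^ 65535 = 60416

60416


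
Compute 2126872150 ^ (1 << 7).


2126872150 ^ (1 << 7) = 2126872150 ^ 128 = 2126872278

2126872278


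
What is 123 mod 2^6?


123 & 63 = 59

59


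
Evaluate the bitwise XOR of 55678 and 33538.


0b1101100101111110 ^ 0b1000001100000010 = 0b101101001111100 = 23164

23164


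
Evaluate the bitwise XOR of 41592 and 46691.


0b1010001001111000 ^ 0b1011011001100011 = 0b1010000011011 = 5147

5147


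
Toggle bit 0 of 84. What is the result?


84 ^ (1 << 0) = 84 ^ 1 = 85

85


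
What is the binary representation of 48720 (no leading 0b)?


48720 = 1011111001010000 in binary

1011111001010000


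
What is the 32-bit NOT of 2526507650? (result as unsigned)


~0b10010110100101110111001010000010 = 0b1101001011010001000110101111101 = 1768459645 (32-bit unsigned)

1768459645


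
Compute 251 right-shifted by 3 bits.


0b11111011 >> 3 = 0b11111 = 31

31


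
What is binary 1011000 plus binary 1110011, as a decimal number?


1011000 + 1110011 = 11001011 = 203

203


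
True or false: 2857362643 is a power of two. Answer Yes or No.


0b10101010010011111110010011010011. Multiple bits set => No

No


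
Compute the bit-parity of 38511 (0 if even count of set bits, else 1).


0b1001011001101111 has 10 ones => parity 0

0


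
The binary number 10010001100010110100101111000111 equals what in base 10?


10010001100010110100101111000111 in decimal = 2441825223

2441825223


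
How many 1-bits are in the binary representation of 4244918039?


0b11111101000001000100111100010111 has 17 set bits

17


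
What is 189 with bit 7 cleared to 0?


189 & ~(1 << 7) = 61

61


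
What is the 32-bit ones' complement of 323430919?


323430919 ^ 4294967295 = 3971536376

3971536376


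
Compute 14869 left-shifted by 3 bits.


0b11101000010101 << 3 = 0b11101000010101000 = 118952

118952


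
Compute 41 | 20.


0b101001 | 0b10100 = 0b111101 = 61

61


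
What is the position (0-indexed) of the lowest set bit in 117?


0b1110101. Lowest set bit at position 0

0


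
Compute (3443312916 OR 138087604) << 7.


Step 1: 3443312916 | 138087604 = 3443510708
Step 2: 3443510708 << 7 = 440769370624

440769370624


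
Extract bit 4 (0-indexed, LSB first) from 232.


0b11101000, position 4 = 0

0


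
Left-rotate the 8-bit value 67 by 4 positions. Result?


Rotate 0b1000011 left by 4 (8-bit) = 0b110100 = 52

52


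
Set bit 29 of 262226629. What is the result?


262226629 | (1 << 29) = 262226629 | 536870912 = 799097541

799097541


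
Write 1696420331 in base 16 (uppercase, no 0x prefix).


1696420331 = 651D51EB hex

651D51EB


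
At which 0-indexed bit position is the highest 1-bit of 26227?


0b110011001110011. Highest set bit at position 14

14


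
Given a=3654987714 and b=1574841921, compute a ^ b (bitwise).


3654987714 ^ 1574841921 = 2214887811

2214887811


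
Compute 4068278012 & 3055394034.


0b11110010011111001111111011111100 & 0b10110110000111011001110011110010 = 0b10110010000111001001110011110000 = 2988219632

2988219632


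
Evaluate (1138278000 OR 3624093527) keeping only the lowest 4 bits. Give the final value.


Step 1: 1138278000 | 3624093527 = 3688628087
Step 2: 3688628087 & 15 = 7

7


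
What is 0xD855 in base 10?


D855 hex = 55381 decimal

55381


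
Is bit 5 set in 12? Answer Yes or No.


0b1100, bit 5 = 0. No

No


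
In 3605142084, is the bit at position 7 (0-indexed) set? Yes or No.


0b11010110111000100001101001000100, bit 7 = 0. No

No


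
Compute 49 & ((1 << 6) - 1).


49 & 63 = 49

49


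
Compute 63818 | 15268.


0b1111100101001010 | 0b11101110100100 = 0b1111101111101110 = 64494

64494


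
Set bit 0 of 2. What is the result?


2 | (1 << 0) = 2 | 1 = 3

3


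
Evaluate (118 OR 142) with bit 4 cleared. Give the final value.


Step 1: 118 | 142 = 254
Step 2: 254 & ~(1 << 4) = 238

238


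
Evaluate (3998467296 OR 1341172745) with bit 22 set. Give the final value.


Step 1: 3998467296 | 1341172745 = 4025740521
Step 2: 4025740521 | (1 << 22) = 4025740521 | 4194304 = 4025740521

4025740521


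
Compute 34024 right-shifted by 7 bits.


0b1000010011101000 >> 7 = 0b100001001 = 265

265


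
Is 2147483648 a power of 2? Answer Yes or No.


0b10000000000000000000000000000000. Only one bit set => Yes

Yes


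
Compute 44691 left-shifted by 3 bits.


0b1010111010010011 << 3 = 0b1010111010010011000 = 357528

357528


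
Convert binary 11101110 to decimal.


11101110 in decimal = 238

238


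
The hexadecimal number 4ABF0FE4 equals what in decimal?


4ABF0FE4 hex = 1254035428 decimal

1254035428


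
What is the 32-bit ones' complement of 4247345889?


4247345889 ^ 4294967295 = 47621406

47621406


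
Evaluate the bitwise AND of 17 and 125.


0b10001 & 0b1111101 = 0b10001 = 17

17


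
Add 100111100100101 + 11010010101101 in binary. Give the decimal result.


100111100100101 + 11010010101101 = 1000001111010010 = 33746

33746


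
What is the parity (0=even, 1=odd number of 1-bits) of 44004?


0b1010101111100100 has 9 ones => parity 1

1


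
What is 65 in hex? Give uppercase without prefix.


65 = 41 hex

41


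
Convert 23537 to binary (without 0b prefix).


23537 = 101101111110001 in binary

101101111110001


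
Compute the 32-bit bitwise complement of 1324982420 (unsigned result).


~0b1001110111110011010000010010100 = 0b10110001000001100101111101101011 = 2969984875 (32-bit unsigned)

2969984875


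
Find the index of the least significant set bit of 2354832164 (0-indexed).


0b10001100010110111110001100100100. Lowest set bit at position 2

2


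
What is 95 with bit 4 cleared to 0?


95 & ~(1 << 4) = 79

79


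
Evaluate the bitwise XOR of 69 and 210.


0b1000101 ^ 0b11010010 = 0b10010111 = 151

151


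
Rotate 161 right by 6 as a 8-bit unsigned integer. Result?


Rotate 0b10100001 right by 6 (8-bit) = 0b10000110 = 134

134


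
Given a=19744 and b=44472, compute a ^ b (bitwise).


19744 ^ 44472 = 57496

57496


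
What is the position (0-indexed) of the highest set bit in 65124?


0b1111111001100100. Highest set bit at position 15

15


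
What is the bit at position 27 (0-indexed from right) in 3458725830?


0b11001110001001111111011111000110, position 27 = 1

1


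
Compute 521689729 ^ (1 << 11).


521689729 ^ (1 << 11) = 521689729 ^ 2048 = 521687681

521687681


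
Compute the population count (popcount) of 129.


0b10000001 has 2 set bits

2


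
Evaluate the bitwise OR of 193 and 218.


0b11000001 | 0b11011010 = 0b11011011 = 219

219


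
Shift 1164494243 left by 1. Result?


0b1000101011010001100010110100011 << 1 = 0b10001010110100011000101101000110 = 2328988486

2328988486


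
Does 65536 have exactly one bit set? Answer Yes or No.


0b10000000000000000. Only one bit set => Yes

Yes


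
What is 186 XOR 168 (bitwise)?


0b10111010 ^ 0b10101000 = 0b10010 = 18

18


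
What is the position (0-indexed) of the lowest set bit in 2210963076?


0b10000011110010001001111010000100. Lowest set bit at position 2

2


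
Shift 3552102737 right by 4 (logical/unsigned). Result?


0b11010011101110001100100101010001 >> 4 = 0b1101001110111000110010010101 = 222006421

222006421


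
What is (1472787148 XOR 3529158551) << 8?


Step 1: 1472787148 ^ 3529158551 = 2240961883
Step 2: 2240961883 << 8 = 573686242048

573686242048


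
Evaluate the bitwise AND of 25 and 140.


0b11001 & 0b10001100 = 0b1000 = 8

8


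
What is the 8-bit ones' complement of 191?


191 ^ 255 = 64

64


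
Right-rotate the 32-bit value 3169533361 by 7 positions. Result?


Rotate 0b10111100111010110011110110110001 right by 7 (32-bit) = 0b1100011011110011101011001111011 = 1668929147

1668929147


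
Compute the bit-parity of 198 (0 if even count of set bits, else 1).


0b11000110 has 4 ones => parity 0

0


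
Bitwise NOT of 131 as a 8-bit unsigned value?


~0b10000011 = 0b1111100 = 124 (8-bit unsigned)

124


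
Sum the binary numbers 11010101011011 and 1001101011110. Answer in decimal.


11010101011011 + 1001101011110 = 100100010111001 = 18617

18617


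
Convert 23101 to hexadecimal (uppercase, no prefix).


23101 = 5A3D hex

5A3D


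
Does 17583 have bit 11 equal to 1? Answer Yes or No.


0b100010010101111, bit 11 = 0. No

No


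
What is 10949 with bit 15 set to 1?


10949 | (1 << 15) = 10949 | 32768 = 43717

43717


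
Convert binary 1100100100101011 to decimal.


1100100100101011 in decimal = 51499

51499


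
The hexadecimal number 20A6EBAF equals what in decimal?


20A6EBAF hex = 547810223 decimal

547810223


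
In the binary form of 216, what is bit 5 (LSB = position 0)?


0b11011000, position 5 = 0

0


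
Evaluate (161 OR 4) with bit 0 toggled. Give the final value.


Step 1: 161 | 4 = 165
Step 2: 165 ^ (1 << 0) = 165 ^ 1 = 164

164


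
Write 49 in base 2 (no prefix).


49 = 110001 in binary

110001


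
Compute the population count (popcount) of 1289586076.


0b1001100110111011000010110011100 has 16 set bits

16


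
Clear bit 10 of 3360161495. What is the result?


3360161495 & ~(1 << 10) = 3360160471

3360160471


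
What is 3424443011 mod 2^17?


3424443011 & 131071 = 55939

55939


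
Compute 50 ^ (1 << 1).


50 ^ (1 << 1) = 50 ^ 2 = 48

48


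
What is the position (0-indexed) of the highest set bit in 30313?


0b111011001101001. Highest set bit at position 14

14


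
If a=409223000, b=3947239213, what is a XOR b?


409223000 ^ 3947239213 = 4079102069

4079102069


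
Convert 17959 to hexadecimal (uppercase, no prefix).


17959 = 4627 hex

4627


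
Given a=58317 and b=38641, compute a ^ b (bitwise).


58317 ^ 38641 = 30012

30012


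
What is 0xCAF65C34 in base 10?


CAF65C34 hex = 3405143092 decimal

3405143092


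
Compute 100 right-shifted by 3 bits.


0b1100100 >> 3 = 0b1100 = 12

12


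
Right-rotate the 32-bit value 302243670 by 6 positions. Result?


Rotate 0b10010000000111101111101010110 right by 6 (32-bit) = 0b1011000010010000000111101111101 = 1481117565

1481117565


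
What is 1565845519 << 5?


0b1011101010101001110100000001111 << 5 = 0b101110101010100111010000000111100000 = 50107056608

50107056608


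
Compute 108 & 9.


0b1101100 & 0b1001 = 0b1000 = 8

8


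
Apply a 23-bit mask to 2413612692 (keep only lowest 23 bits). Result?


2413612692 & 8388607 = 6082196

6082196


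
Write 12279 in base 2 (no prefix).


12279 = 10111111110111 in binary

10111111110111


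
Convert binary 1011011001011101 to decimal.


1011011001011101 in decimal = 46685

46685


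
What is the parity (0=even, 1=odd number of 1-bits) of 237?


0b11101101 has 6 ones => parity 0

0


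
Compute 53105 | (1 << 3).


53105 | (1 << 3) = 53105 | 8 = 53113

53113


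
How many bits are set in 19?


0b10011 has 3 set bits

3


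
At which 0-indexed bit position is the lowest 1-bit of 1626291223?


0b1100000111011110011110000010111. Lowest set bit at position 0

0


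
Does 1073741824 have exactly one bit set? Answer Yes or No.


0b1000000000000000000000000000000. Only one bit set => Yes

Yes


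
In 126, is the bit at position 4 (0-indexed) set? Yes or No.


0b1111110, bit 4 = 1. Yes

Yes


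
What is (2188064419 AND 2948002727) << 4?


Step 1: 2188064419 & 2948002727 = 2183279267
Step 2: 2183279267 << 4 = 34932468272

34932468272


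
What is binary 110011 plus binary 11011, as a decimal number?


110011 + 11011 = 1001110 = 78

78


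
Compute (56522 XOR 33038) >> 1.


Step 1: 56522 ^ 33038 = 24004
Step 2: 24004 >> 1 = 12002

12002


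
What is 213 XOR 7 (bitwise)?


0b11010101 ^ 0b111 = 0b11010010 = 210

210


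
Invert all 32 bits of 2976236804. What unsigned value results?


2976236804 ^ 4294967295 = 1318730491

1318730491


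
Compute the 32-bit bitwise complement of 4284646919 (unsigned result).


~0b11111111011000101000011000000111 = 0b100111010111100111111000 = 10320376 (32-bit unsigned)

10320376


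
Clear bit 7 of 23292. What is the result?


23292 & ~(1 << 7) = 23164

23164


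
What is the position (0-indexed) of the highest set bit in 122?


0b1111010. Highest set bit at position 6

6


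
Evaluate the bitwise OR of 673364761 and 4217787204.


0b101000001000101011101100011001 | 0b11111011011001100101001101000100 = 0b11111011011001101111101101011101 = 4217830237

4217830237


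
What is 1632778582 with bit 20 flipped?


1632778582 ^ (1 << 20) = 1632778582 ^ 1048576 = 1631730006

1631730006


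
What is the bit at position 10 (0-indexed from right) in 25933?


0b110010101001101, position 10 = 1

1


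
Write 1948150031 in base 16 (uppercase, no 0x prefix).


1948150031 = 741E690F hex

741E690F


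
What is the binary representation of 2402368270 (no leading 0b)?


2402368270 = 10001111001100010011101100001110 in binary

10001111001100010011101100001110


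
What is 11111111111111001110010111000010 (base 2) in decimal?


11111111111111001110010111000010 in decimal = 4294763970

4294763970


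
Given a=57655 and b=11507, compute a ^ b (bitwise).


57655 ^ 11507 = 52676

52676


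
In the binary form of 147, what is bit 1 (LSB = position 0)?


0b10010011, position 1 = 1

1


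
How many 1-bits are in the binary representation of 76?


0b1001100 has 3 set bits

3


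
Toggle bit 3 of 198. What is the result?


198 ^ (1 << 3) = 198 ^ 8 = 206

206


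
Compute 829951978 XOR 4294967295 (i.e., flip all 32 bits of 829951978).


829951978 ^ 4294967295 = 3465015317

3465015317


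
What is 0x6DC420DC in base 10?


6DC420DC hex = 1841570012 decimal

1841570012


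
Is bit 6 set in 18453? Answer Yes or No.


0b100100000010101, bit 6 = 0. No

No


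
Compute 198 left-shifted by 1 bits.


0b11000110 << 1 = 0b110001100 = 396

396


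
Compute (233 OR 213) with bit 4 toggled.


Step 1: 233 | 213 = 253
Step 2: 253 ^ (1 << 4) = 253 ^ 16 = 237

237


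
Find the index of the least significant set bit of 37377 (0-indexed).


0b1001001000000001. Lowest set bit at position 0

0


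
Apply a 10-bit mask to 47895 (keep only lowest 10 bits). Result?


47895 & 1023 = 791

791


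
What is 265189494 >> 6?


0b1111110011100111100001110110 >> 6 = 0b1111110011100111100001 = 4143585

4143585


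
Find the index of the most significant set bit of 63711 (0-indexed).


0b1111100011011111. Highest set bit at position 15

15


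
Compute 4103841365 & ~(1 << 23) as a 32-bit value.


4103841365 & ~(1 << 23) = 4095452757

4095452757


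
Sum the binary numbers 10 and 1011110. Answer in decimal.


10 + 1011110 = 1100000 = 96

96


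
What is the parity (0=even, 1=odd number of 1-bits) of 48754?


0b1011111001110010 has 10 ones => parity 0

0


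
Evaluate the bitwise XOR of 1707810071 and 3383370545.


0b1100101110010110001110100010111 ^ 0b11001001101010100010001100110001 = 0b10101100011000010011111000100110 = 2892054054

2892054054


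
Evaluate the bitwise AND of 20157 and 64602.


0b100111010111101 & 0b1111110001011010 = 0b100110000011000 = 19480

19480


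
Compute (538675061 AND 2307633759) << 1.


Step 1: 538675061 & 2307633759 = 754261
Step 2: 754261 << 1 = 1508522

1508522


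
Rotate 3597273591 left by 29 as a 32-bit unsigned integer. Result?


Rotate 0b11010110011010100000100111110111 left by 29 (32-bit) = 0b11111010110011010100000100111110 = 4207755582

4207755582


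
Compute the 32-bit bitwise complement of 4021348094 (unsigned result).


~0b11101111101100001110011011111110 = 0b10000010011110001100100000001 = 273619201 (32-bit unsigned)

273619201


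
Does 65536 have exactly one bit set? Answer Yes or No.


0b10000000000000000. Only one bit set => Yes

Yes


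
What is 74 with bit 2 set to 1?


74 | (1 << 2) = 74 | 4 = 78

78


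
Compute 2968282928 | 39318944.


0b10110000111011000110011100110000 | 0b10010101111111010110100000 = 0b10110010111111111111011110110000 = 3003119536

3003119536


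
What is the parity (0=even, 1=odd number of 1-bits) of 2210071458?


0b10000011101110110000001110100010 has 14 ones => parity 0

0


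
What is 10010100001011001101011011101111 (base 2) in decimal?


10010100001011001101011011101111 in decimal = 2485966575

2485966575


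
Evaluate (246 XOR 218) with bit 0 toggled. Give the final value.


Step 1: 246 ^ 218 = 44
Step 2: 44 ^ (1 << 0) = 44 ^ 1 = 45

45


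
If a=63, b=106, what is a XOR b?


63 ^ 106 = 85

85


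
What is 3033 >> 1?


0b101111011001 >> 1 = 0b10111101100 = 1516

1516


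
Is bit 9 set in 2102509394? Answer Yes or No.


0b1111101010100011011111101010010, bit 9 = 1. Yes

Yes


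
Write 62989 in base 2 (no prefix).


62989 = 1111011000001101 in binary

1111011000001101


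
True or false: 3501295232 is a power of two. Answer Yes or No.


0b11010000101100011000011010000000. Multiple bits set => No

No


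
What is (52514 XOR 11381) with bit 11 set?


Step 1: 52514 ^ 11381 = 57687
Step 2: 57687 | (1 << 11) = 57687 | 2048 = 59735

59735


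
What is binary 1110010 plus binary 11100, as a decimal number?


1110010 + 11100 = 10001110 = 142

142


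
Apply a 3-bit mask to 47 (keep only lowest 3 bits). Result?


47 & 7 = 7

7


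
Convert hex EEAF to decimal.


EEAF hex = 61103 decimal

61103


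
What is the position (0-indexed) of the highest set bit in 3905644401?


0b11101000110010110110011101110001. Highest set bit at position 31

31


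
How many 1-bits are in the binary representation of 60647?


0b1110110011100111 has 11 set bits

11


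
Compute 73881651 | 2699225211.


0b100011001110101100000110011 | 0b10100000111000101110100001111011 = 0b10100100111001111111100001111011 = 2766665851

2766665851


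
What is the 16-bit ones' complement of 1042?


1042 ^ 65535 = 64493

64493


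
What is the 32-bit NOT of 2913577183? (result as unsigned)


~0b10101101101010011010100011011111 = 0b1010010010101100101011100100000 = 1381390112 (32-bit unsigned)

1381390112


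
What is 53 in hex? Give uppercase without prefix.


53 = 35 hex

35


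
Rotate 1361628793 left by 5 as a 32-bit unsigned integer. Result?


Rotate 0b1010001001010001100111001111001 left by 5 (32-bit) = 0b100101000110011100111100101010 = 622448426

622448426


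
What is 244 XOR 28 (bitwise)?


0b11110100 ^ 0b11100 = 0b11101000 = 232

232


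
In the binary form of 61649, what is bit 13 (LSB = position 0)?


0b1111000011010001, position 13 = 1

1


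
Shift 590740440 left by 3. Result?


0b100011001101011111101111011000 << 3 = 0b100011001101011111101111011000000 = 4725923520

4725923520


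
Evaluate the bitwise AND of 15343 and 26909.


0b11101111101111 & 0b110100100011101 = 0b10100100001101 = 10509

10509


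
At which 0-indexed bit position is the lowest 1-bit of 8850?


0b10001010010010. Lowest set bit at position 1

1


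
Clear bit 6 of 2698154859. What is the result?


2698154859 & ~(1 << 6) = 2698154795

2698154795


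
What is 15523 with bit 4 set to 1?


15523 | (1 << 4) = 15523 | 16 = 15539

15539


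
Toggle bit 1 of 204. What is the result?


204 ^ (1 << 1) = 204 ^ 2 = 206

206


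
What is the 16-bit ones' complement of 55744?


55744 ^ 65535 = 9791

9791


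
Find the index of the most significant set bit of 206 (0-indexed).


0b11001110. Highest set bit at position 7

7


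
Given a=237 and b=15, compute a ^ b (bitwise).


237 ^ 15 = 226

226


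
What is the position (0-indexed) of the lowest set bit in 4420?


0b1000101000100. Lowest set bit at position 2

2


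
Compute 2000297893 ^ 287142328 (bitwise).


0b1110111001110100001111110100101 ^ 0b10001000111010111000110111000 = 0b1100110001001110110111000011101 = 1713860125

1713860125


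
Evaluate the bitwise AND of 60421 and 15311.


0b1110110000000101 & 0b11101111001111 = 0b10100000000101 = 10245

10245


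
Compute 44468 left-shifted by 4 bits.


0b1010110110110100 << 4 = 0b10101101101101000000 = 711488

711488


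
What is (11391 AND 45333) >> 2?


Step 1: 11391 & 45333 = 8213
Step 2: 8213 >> 2 = 2053

2053


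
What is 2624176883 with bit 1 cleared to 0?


2624176883 & ~(1 << 1) = 2624176881

2624176881


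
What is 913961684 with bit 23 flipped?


913961684 ^ (1 << 23) = 913961684 ^ 8388608 = 922350292

922350292


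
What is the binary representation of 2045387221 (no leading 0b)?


2045387221 = 1111001111010100010000111010101 in binary

1111001111010100010000111010101


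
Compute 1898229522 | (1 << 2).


1898229522 | (1 << 2) = 1898229522 | 4 = 1898229526

1898229526


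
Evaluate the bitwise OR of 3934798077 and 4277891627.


0b11101010100010000100000011111101 | 0b11111110111110110111001000101011 = 0b11111110111110110111001011111111 = 4277891839

4277891839


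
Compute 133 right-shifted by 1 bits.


0b10000101 >> 1 = 0b1000010 = 66

66


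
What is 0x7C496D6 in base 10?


7C496D6 hex = 130324182 decimal

130324182


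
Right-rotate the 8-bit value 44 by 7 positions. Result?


Rotate 0b101100 right by 7 (8-bit) = 0b1011000 = 88

88
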